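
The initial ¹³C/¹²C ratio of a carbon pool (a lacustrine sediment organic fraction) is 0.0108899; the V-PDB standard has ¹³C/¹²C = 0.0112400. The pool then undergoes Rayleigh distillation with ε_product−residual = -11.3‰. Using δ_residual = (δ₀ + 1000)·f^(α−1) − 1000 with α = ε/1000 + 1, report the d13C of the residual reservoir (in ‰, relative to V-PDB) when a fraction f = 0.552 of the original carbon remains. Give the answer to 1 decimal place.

-24.6‰

δ₀ = (0.0108899/0.0112400 − 1)×1000 = (0.968852 − 1)×1000 = -31.148‰
α − 1 = ε/1000 = -0.0113
f^(α−1) = 0.552^(-0.0113) = 1.006737
δ_res = (-31.148 + 1000) × 1.006737 − 1000 = 975.380 − 1000 = -24.62‰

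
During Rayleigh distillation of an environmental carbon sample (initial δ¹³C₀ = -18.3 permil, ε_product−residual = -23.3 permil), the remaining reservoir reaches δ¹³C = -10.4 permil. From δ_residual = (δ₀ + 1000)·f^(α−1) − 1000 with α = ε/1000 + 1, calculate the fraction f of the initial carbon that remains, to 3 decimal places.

0.709

α − 1 = ε/1000 = -0.0233
(δ_res + 1000)/(δ₀ + 1000) = (-10.4 + 1000)/(-18.3 + 1000) = 989.6/981.7 = 1.008047
f = 1.008047^(1/-0.0233) = exp(ln(1.008047)/-0.0233) = exp(0.00802/-0.0233)
f = exp(-0.3440) = 0.7089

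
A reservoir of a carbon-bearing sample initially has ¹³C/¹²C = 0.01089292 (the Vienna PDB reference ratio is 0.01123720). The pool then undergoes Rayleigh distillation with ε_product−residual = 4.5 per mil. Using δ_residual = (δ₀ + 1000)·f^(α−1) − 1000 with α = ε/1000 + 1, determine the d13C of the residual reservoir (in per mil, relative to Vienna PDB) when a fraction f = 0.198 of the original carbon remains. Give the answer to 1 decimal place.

δ₀ = (0.01089292/0.01123720 − 1)×1000 = (0.969362 − 1)×1000 = -30.638 per mil
α − 1 = ε/1000 = 0.0045
f^(α−1) = 0.198^(0.0045) = 0.992739
δ_res = (-30.638 + 1000) × 0.992739 − 1000 = 962.324 − 1000 = -37.68 per mil

-37.7 per mil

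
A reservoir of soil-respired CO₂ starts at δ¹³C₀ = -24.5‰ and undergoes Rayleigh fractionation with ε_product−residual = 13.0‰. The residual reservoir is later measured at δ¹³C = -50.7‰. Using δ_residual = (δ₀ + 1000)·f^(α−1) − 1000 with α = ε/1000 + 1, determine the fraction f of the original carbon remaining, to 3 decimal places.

α − 1 = ε/1000 = 0.0130
(δ_res + 1000)/(δ₀ + 1000) = (-50.7 + 1000)/(-24.5 + 1000) = 949.3/975.5 = 0.973142
f = 0.973142^(1/0.0130) = exp(ln(0.973142)/0.0130) = exp(-0.02723/0.0130)
f = exp(-2.0943) = 0.1232

0.123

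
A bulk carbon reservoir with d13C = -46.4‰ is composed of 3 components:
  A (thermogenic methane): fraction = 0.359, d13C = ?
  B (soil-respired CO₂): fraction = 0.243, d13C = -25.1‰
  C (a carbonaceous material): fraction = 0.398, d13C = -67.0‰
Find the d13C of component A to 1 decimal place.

Isotope mass balance: δ_bulk = Σ fᵢ·δᵢ.
-46.4 = 0.359×δ_A + 0.243×(-25.1) + 0.398×(-67.0)
0.359·δ_A = -46.4 − (-32.765) = -13.635
δ_A = -13.635 / 0.359 = -37.98‰

-38.0‰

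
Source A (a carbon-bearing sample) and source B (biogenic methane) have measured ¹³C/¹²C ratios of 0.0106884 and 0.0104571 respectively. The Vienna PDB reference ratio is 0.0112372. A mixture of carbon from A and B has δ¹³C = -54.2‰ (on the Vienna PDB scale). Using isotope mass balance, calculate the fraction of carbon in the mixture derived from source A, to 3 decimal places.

0.739

δ_A = (0.0106884/0.0112372 − 1)×1000 = (0.951162 − 1)×1000 = -48.838‰
δ_B = (0.0104571/0.0112372 − 1)×1000 = (0.930579 − 1)×1000 = -69.421‰
f_A = (δ_mix − δ_B)/(δ_A − δ_B) = (-54.2 − (-69.421))/(-48.838 − (-69.421))
f_A = 15.221 / 20.583 = 0.7395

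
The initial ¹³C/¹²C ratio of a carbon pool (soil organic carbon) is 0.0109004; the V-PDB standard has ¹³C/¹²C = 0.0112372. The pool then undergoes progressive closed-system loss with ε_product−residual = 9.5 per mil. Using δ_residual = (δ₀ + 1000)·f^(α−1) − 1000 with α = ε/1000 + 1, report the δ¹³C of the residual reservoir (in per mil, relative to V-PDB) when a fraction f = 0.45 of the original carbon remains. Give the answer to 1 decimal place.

-37.3 per mil

δ₀ = (0.0109004/0.0112372 − 1)×1000 = (0.970028 − 1)×1000 = -29.972 per mil
α − 1 = ε/1000 = 0.0095
f^(α−1) = 0.45^(0.0095) = 0.992443
δ_res = (-29.972 + 1000) × 0.992443 − 1000 = 962.697 − 1000 = -37.30 per mil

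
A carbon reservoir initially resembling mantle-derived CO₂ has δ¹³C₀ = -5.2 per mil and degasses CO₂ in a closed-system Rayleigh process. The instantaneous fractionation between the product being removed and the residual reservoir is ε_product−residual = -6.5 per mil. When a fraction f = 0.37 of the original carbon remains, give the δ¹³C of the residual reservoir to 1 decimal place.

Rayleigh residual: δ_res = (δ₀ + 1000)·f^(α−1) − 1000
α = ε/1000 + 1 = 0.99350, so α − 1 = -0.00650
f^(α−1) = 0.37^(-0.00650) = 1.006484
δ_res = (-5.2 + 1000) × 1.006484 − 1000 = 1001.250 − 1000 = 1.25 per mil

1.2 per mil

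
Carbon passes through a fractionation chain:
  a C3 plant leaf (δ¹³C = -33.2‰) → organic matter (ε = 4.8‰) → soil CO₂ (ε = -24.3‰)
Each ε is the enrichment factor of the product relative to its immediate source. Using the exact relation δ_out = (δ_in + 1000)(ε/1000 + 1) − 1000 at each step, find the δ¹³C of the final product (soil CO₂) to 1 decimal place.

-52.2‰

step 1: δ = (-33.20 + 1000)·(4.8/1000 + 1) − 1000 = -28.56‰
step 2: δ = (-28.56 + 1000)·(-24.3/1000 + 1) − 1000 = -52.17‰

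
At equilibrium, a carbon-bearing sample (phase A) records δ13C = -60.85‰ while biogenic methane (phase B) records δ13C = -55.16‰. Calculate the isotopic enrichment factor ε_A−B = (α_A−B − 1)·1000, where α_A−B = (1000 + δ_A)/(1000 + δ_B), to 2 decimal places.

α_A−B = (1000 + -60.85) / (1000 + -55.16) = 939.15 / 944.84 = 0.993978
ε_A−B = (0.993978 − 1) × 1000 = -6.022‰
(The approximation ε ≈ δ_A − δ_B would give -5.69‰.)

-6.02‰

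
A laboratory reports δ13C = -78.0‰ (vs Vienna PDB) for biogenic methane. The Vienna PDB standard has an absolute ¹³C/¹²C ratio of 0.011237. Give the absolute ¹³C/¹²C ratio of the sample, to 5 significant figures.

R_sample = R_standard × (δ13C/1000 + 1)
R_sample = 0.011237 × (-78.0/1000 + 1) = 0.011237 × 0.922000
R_sample = 0.0103605

0.010361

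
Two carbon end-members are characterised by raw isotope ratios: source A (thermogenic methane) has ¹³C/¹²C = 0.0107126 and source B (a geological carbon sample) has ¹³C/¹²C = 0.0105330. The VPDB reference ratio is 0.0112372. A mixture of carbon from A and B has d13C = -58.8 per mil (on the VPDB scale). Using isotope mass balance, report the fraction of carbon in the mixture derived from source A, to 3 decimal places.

δ_A = (0.0107126/0.0112372 − 1)×1000 = (0.953316 − 1)×1000 = -46.684 per mil
δ_B = (0.0105330/0.0112372 − 1)×1000 = (0.937333 − 1)×1000 = -62.667 per mil
f_A = (δ_mix − δ_B)/(δ_A − δ_B) = (-58.8 − (-62.667))/(-46.684 − (-62.667))
f_A = 3.867 / 15.983 = 0.2419

0.242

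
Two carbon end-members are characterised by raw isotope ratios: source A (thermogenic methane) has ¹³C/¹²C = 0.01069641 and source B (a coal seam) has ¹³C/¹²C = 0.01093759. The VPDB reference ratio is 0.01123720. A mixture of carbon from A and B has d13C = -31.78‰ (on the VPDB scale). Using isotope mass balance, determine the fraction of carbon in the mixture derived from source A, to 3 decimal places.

δ_A = (0.01069641/0.01123720 − 1)×1000 = (0.951875 − 1)×1000 = -48.125‰
δ_B = (0.01093759/0.01123720 − 1)×1000 = (0.973338 − 1)×1000 = -26.662‰
f_A = (δ_mix − δ_B)/(δ_A − δ_B) = (-31.78 − (-26.662))/(-48.125 − (-26.662))
f_A = -5.118 / -21.463 = 0.2384

0.238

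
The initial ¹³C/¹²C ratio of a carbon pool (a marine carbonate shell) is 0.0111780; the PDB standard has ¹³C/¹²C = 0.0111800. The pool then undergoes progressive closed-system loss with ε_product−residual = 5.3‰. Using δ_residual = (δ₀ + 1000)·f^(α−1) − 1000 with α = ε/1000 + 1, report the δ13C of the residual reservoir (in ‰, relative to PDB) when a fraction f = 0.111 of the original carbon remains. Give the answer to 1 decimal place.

δ₀ = (0.0111780/0.0111800 − 1)×1000 = (0.999821 − 1)×1000 = -0.179‰
α − 1 = ε/1000 = 0.0053
f^(α−1) = 0.111^(0.0053) = 0.988417
δ_res = (-0.179 + 1000) × 0.988417 − 1000 = 988.240 − 1000 = -11.76‰

-11.8‰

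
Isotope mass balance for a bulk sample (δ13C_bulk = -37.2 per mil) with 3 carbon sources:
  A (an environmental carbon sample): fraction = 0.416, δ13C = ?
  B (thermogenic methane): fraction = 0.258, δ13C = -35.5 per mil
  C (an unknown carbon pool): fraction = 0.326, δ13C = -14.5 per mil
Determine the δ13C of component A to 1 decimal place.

Isotope mass balance: δ_bulk = Σ fᵢ·δᵢ.
-37.2 = 0.416×δ_A + 0.258×(-35.5) + 0.326×(-14.5)
0.416·δ_A = -37.2 − (-13.886) = -23.314
δ_A = -23.314 / 0.416 = -56.04 per mil

-56.0 per mil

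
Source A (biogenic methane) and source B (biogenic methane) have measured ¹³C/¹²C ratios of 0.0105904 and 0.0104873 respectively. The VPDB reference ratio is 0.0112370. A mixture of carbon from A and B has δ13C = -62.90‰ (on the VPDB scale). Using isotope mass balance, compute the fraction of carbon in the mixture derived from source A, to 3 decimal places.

δ_A = (0.0105904/0.0112370 − 1)×1000 = (0.942458 − 1)×1000 = -57.542‰
δ_B = (0.0104873/0.0112370 − 1)×1000 = (0.933283 − 1)×1000 = -66.717‰
f_A = (δ_mix − δ_B)/(δ_A − δ_B) = (-62.90 − (-66.717))/(-57.542 − (-66.717))
f_A = 3.817 / 9.175 = 0.4160

0.416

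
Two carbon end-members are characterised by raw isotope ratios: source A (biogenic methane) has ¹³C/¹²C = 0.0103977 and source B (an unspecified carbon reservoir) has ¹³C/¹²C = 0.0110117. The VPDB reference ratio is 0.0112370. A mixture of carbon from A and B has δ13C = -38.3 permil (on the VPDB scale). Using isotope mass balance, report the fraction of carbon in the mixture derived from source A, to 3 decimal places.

0.334

δ_A = (0.0103977/0.0112370 − 1)×1000 = (0.925309 − 1)×1000 = -74.691 permil
δ_B = (0.0110117/0.0112370 − 1)×1000 = (0.979950 − 1)×1000 = -20.050 permil
f_A = (δ_mix − δ_B)/(δ_A − δ_B) = (-38.3 − (-20.050))/(-74.691 − (-20.050))
f_A = -18.250 / -54.641 = 0.3340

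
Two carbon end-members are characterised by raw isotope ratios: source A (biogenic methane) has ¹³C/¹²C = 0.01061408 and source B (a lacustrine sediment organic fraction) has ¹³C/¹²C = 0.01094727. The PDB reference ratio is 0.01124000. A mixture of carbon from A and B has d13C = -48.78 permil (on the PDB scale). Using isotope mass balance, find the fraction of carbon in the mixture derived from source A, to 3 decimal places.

0.767

δ_A = (0.01061408/0.01124000 − 1)×1000 = (0.944313 − 1)×1000 = -55.687 permil
δ_B = (0.01094727/0.01124000 − 1)×1000 = (0.973956 − 1)×1000 = -26.044 permil
f_A = (δ_mix − δ_B)/(δ_A − δ_B) = (-48.78 − (-26.044))/(-55.687 − (-26.044))
f_A = -22.736 / -29.643 = 0.7670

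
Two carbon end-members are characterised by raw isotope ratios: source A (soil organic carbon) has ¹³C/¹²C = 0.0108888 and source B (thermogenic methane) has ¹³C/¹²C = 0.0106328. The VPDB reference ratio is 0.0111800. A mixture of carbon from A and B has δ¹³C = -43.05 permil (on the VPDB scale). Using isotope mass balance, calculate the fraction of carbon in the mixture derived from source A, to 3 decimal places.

δ_A = (0.0108888/0.0111800 − 1)×1000 = (0.973953 − 1)×1000 = -26.047 permil
δ_B = (0.0106328/0.0111800 − 1)×1000 = (0.951055 − 1)×1000 = -48.945 permil
f_A = (δ_mix − δ_B)/(δ_A − δ_B) = (-43.05 − (-48.945))/(-26.047 − (-48.945))
f_A = 5.895 / 22.898 = 0.2574

0.257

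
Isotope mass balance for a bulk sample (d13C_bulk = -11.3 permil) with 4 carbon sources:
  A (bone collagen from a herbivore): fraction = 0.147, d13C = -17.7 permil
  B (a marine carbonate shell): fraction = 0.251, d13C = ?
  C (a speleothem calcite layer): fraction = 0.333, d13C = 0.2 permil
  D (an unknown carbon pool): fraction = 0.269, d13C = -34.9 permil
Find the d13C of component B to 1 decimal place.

2.5 permil

Isotope mass balance: δ_bulk = Σ fᵢ·δᵢ.
-11.3 = 0.147×(-17.7) + 0.251×δ_B + 0.333×(0.2) + 0.269×(-34.9)
0.251·δ_B = -11.3 − (-11.923) = 0.623
δ_B = 0.623 / 0.251 = 2.48 permil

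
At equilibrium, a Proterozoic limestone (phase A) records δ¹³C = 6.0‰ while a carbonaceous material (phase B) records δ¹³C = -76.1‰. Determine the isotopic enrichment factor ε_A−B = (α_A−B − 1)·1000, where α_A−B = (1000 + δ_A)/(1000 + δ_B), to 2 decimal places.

α_A−B = (1000 + 6.0) / (1000 + -76.1) = 1006.0 / 923.9 = 1.088862
ε_A−B = (1.088862 − 1) × 1000 = 88.862‰
(The approximation ε ≈ δ_A − δ_B would give 82.1‰.)

88.86‰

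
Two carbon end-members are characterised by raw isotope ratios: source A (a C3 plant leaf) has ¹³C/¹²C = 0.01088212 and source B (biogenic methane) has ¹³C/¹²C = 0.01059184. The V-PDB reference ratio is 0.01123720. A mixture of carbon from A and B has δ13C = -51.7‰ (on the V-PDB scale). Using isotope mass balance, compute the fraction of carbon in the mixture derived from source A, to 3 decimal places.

δ_A = (0.01088212/0.01123720 − 1)×1000 = (0.968401 − 1)×1000 = -31.599‰
δ_B = (0.01059184/0.01123720 − 1)×1000 = (0.942569 − 1)×1000 = -57.431‰
f_A = (δ_mix − δ_B)/(δ_A − δ_B) = (-51.7 − (-57.431))/(-31.599 − (-57.431))
f_A = 5.731 / 25.832 = 0.2218

0.222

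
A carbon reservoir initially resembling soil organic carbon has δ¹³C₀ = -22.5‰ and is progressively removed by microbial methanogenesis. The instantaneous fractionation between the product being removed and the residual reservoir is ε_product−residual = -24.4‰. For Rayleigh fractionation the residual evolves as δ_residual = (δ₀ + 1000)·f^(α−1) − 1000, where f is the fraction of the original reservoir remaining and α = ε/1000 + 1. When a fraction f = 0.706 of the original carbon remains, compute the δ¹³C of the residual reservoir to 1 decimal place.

Rayleigh residual: δ_res = (δ₀ + 1000)·f^(α−1) − 1000
α = ε/1000 + 1 = 0.97560, so α − 1 = -0.02440
f^(α−1) = 0.706^(-0.02440) = 1.008531
δ_res = (-22.5 + 1000) × 1.008531 − 1000 = 985.839 − 1000 = -14.16‰

-14.2‰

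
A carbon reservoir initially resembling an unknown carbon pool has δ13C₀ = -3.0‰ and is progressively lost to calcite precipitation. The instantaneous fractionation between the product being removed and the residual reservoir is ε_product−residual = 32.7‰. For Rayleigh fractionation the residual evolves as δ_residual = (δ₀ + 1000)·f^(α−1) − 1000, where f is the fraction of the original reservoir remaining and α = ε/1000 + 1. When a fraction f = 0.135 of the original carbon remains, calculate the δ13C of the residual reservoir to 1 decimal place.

Rayleigh residual: δ_res = (δ₀ + 1000)·f^(α−1) − 1000
α = ε/1000 + 1 = 1.03270, so α − 1 = 0.03270
f^(α−1) = 0.135^(0.03270) = 0.936617
δ_res = (-3.0 + 1000) × 0.936617 − 1000 = 933.807 − 1000 = -66.19‰

-66.2‰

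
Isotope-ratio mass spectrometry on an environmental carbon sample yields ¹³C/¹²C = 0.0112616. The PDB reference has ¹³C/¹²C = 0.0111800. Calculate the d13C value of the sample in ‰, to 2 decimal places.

7.30‰

d13C = (R_sample / R_standard − 1) × 1000
R_sample / R_standard = 0.0112616 / 0.0111800 = 1.007299
d13C = (1.007299 − 1) × 1000 = 7.299‰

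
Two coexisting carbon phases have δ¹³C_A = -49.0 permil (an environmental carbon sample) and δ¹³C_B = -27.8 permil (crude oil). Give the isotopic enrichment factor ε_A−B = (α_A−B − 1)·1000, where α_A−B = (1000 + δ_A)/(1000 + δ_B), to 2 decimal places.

α_A−B = (1000 + -49.0) / (1000 + -27.8) = 951.0 / 972.2 = 0.978194
ε_A−B = (0.978194 − 1) × 1000 = -21.806 permil
(The approximation ε ≈ δ_A − δ_B would give -21.2 permil.)

-21.81 permil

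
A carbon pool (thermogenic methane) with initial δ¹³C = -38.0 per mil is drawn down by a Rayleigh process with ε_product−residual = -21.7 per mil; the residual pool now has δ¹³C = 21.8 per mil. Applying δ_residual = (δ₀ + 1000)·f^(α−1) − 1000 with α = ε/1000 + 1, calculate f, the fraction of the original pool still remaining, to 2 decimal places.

0.06

α − 1 = ε/1000 = -0.0217
(δ_res + 1000)/(δ₀ + 1000) = (21.8 + 1000)/(-38.0 + 1000) = 1021.8/962.0 = 1.062162
f = 1.062162^(1/-0.0217) = exp(ln(1.062162)/-0.0217) = exp(0.06031/-0.0217)
f = exp(-2.7791) = 0.0621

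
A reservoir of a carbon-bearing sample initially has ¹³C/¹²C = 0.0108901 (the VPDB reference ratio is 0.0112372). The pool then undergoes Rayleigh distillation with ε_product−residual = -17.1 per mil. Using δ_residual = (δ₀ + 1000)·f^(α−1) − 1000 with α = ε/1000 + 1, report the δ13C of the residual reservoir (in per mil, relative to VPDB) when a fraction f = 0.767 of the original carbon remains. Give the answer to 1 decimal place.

δ₀ = (0.0108901/0.0112372 − 1)×1000 = (0.969112 − 1)×1000 = -30.888 per mil
α − 1 = ε/1000 = -0.0171
f^(α−1) = 0.767^(-0.0171) = 1.004546
δ_res = (-30.888 + 1000) × 1.004546 − 1000 = 973.517 − 1000 = -26.48 per mil

-26.5 per mil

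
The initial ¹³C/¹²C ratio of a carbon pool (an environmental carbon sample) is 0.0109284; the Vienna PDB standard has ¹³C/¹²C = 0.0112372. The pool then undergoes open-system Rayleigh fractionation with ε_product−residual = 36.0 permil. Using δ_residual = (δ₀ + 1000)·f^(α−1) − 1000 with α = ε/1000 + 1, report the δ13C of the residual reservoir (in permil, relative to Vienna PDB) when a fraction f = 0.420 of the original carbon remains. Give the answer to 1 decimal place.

-57.4 permil

δ₀ = (0.0109284/0.0112372 − 1)×1000 = (0.972520 − 1)×1000 = -27.480 permil
α − 1 = ε/1000 = 0.0360
f^(α−1) = 0.420^(0.0360) = 0.969253
δ_res = (-27.480 + 1000) × 0.969253 − 1000 = 942.617 − 1000 = -57.38 permil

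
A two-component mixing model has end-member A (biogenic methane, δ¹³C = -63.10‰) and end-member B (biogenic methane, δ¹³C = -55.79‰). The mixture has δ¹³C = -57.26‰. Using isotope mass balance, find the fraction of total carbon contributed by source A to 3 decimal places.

0.201

δ_mix = f_A·δ_A + (1 − f_A)·δ_B  ⇒  f_A = (δ_mix − δ_B)/(δ_A − δ_B)
f_A = (-57.26 − (-55.79)) / (-63.10 − (-55.79))
f_A = -1.47 / -7.31 = 0.2011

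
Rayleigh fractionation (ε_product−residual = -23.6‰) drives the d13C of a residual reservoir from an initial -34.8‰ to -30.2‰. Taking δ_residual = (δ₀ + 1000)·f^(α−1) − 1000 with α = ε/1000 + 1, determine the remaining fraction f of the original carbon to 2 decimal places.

0.82

α − 1 = ε/1000 = -0.0236
(δ_res + 1000)/(δ₀ + 1000) = (-30.2 + 1000)/(-34.8 + 1000) = 969.8/965.2 = 1.004766
f = 1.004766^(1/-0.0236) = exp(ln(1.004766)/-0.0236) = exp(0.00475/-0.0236)
f = exp(-0.2015) = 0.8175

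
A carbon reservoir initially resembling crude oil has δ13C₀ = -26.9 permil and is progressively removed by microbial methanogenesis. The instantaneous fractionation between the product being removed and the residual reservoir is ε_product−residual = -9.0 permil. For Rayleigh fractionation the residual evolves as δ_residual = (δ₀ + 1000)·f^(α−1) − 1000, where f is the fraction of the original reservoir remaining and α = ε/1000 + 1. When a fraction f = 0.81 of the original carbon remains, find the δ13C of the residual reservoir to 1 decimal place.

-25.1 permil

Rayleigh residual: δ_res = (δ₀ + 1000)·f^(α−1) − 1000
α = ε/1000 + 1 = 0.99100, so α − 1 = -0.00900
f^(α−1) = 0.81^(-0.00900) = 1.001898
δ_res = (-26.9 + 1000) × 1.001898 − 1000 = 974.947 − 1000 = -25.05 permil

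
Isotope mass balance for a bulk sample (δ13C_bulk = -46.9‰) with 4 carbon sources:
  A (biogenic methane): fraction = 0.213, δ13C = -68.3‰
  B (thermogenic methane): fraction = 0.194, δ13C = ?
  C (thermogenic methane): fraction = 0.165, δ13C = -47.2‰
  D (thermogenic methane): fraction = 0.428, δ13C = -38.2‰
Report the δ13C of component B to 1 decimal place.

-42.3‰

Isotope mass balance: δ_bulk = Σ fᵢ·δᵢ.
-46.9 = 0.213×(-68.3) + 0.194×δ_B + 0.165×(-47.2) + 0.428×(-38.2)
0.194·δ_B = -46.9 − (-38.686) = -8.214
δ_B = -8.214 / 0.194 = -42.34‰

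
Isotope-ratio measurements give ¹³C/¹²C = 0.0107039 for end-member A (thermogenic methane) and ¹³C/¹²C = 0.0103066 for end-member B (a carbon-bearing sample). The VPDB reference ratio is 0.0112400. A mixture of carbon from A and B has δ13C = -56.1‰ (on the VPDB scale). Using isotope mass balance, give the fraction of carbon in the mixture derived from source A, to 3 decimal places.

δ_A = (0.0107039/0.0112400 − 1)×1000 = (0.952304 − 1)×1000 = -47.696‰
δ_B = (0.0103066/0.0112400 − 1)×1000 = (0.916957 − 1)×1000 = -83.043‰
f_A = (δ_mix − δ_B)/(δ_A − δ_B) = (-56.1 − (-83.043))/(-47.696 − (-83.043))
f_A = 26.943 / 35.347 = 0.7622

0.762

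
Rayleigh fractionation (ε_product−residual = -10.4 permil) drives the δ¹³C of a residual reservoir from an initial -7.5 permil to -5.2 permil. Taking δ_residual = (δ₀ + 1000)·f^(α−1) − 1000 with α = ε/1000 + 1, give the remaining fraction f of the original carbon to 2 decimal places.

α − 1 = ε/1000 = -0.0104
(δ_res + 1000)/(δ₀ + 1000) = (-5.2 + 1000)/(-7.5 + 1000) = 994.8/992.5 = 1.002317
f = 1.002317^(1/-0.0104) = exp(ln(1.002317)/-0.0104) = exp(0.00231/-0.0104)
f = exp(-0.2226) = 0.8005

0.80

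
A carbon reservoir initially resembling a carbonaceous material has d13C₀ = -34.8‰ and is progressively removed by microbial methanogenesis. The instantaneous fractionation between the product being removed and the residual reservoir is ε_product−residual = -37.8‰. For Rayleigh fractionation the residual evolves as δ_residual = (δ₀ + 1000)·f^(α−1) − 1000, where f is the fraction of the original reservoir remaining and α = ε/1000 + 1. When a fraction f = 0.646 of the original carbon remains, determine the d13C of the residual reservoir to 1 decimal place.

-18.7‰

Rayleigh residual: δ_res = (δ₀ + 1000)·f^(α−1) − 1000
α = ε/1000 + 1 = 0.96220, so α − 1 = -0.03780
f^(α−1) = 0.646^(-0.03780) = 1.016654
δ_res = (-34.8 + 1000) × 1.016654 − 1000 = 981.275 − 1000 = -18.73‰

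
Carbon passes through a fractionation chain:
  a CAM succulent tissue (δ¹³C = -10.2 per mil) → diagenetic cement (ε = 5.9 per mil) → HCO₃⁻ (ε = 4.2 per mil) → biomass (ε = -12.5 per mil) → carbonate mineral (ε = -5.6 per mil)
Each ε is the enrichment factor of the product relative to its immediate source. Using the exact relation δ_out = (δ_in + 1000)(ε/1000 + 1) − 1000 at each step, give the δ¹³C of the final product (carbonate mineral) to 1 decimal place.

step 1: δ = (-10.20 + 1000)·(5.9/1000 + 1) − 1000 = -4.36 per mil
step 2: δ = (-4.36 + 1000)·(4.2/1000 + 1) − 1000 = -0.18 per mil
step 3: δ = (-0.18 + 1000)·(-12.5/1000 + 1) − 1000 = -12.68 per mil
step 4: δ = (-12.68 + 1000)·(-5.6/1000 + 1) − 1000 = -18.21 per mil

-18.2 per mil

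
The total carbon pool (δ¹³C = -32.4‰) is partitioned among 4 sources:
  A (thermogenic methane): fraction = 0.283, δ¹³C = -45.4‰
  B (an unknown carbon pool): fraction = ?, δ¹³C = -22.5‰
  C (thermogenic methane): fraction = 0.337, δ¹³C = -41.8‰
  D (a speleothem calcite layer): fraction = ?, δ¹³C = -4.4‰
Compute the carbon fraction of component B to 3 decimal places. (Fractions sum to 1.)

0.210

Let f_B and f_D be the unknown fractions; fractions sum to 1 so f_B + f_D = 0.380.
Mass balance: Σ fᵢ·δᵢ = δ_bulk ⇒ f_B·(-22.5) + f_D·(-4.4) = -32.4 − (-26.935) = -5.465
Substitute f_D = 0.380 − f_B:
f_B·(-22.5 − -4.4) = -5.465 − 0.380×(-4.4) = -3.793
f_B = -3.793 / -18.1 = 0.2096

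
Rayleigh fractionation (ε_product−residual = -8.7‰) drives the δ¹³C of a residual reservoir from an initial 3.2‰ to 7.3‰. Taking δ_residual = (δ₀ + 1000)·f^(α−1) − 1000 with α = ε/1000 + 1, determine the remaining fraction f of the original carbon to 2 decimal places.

α − 1 = ε/1000 = -0.0087
(δ_res + 1000)/(δ₀ + 1000) = (7.3 + 1000)/(3.2 + 1000) = 1007.3/1003.2 = 1.004087
f = 1.004087^(1/-0.0087) = exp(ln(1.004087)/-0.0087) = exp(0.00408/-0.0087)
f = exp(-0.4688) = 0.6258

0.63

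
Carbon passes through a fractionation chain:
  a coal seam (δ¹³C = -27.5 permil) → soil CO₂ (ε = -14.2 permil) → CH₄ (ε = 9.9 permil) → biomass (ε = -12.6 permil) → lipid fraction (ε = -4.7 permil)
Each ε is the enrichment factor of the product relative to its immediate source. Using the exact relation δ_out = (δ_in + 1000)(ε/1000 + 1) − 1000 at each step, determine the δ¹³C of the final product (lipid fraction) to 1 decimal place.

-48.5 permil

step 1: δ = (-27.50 + 1000)·(-14.2/1000 + 1) − 1000 = -41.31 permil
step 2: δ = (-41.31 + 1000)·(9.9/1000 + 1) − 1000 = -31.82 permil
step 3: δ = (-31.82 + 1000)·(-12.6/1000 + 1) − 1000 = -44.02 permil
step 4: δ = (-44.02 + 1000)·(-4.7/1000 + 1) − 1000 = -48.51 permil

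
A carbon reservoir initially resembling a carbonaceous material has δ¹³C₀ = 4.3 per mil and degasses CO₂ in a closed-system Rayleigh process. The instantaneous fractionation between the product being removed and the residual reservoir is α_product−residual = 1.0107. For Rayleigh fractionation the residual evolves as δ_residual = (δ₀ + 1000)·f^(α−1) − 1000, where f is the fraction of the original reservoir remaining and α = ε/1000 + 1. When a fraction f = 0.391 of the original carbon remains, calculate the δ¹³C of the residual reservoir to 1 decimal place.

Rayleigh residual: δ_res = (δ₀ + 1000)·f^(α−1) − 1000
α − 1 = 0.01070
f^(α−1) = 0.391^(0.01070) = 0.990003
δ_res = (4.3 + 1000) × 0.990003 − 1000 = 994.260 − 1000 = -5.74 per mil

-5.7 per mil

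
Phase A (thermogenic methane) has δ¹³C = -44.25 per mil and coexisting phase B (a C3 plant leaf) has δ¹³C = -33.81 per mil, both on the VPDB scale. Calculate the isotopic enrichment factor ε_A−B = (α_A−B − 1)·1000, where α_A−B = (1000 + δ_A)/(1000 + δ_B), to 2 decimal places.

-10.81 per mil

α_A−B = (1000 + -44.25) / (1000 + -33.81) = 955.75 / 966.19 = 0.989195
ε_A−B = (0.989195 − 1) × 1000 = -10.805 per mil
(The approximation ε ≈ δ_A − δ_B would give -10.44 per mil.)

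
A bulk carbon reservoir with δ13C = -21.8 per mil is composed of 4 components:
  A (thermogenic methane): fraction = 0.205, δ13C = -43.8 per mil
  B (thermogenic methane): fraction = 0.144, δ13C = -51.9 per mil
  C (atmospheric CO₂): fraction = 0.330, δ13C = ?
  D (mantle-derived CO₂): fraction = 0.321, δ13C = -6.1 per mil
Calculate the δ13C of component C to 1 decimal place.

Isotope mass balance: δ_bulk = Σ fᵢ·δᵢ.
-21.8 = 0.205×(-43.8) + 0.144×(-51.9) + 0.330×δ_C + 0.321×(-6.1)
0.330·δ_C = -21.8 − (-18.411) = -3.389
δ_C = -3.389 / 0.330 = -10.27 per mil

-10.3 per mil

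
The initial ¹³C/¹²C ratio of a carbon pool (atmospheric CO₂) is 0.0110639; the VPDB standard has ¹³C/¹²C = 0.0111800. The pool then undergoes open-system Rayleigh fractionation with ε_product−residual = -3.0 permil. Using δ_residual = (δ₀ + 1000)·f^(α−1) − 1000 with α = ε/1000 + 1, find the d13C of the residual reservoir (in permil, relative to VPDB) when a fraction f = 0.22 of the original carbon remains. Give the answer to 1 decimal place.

-5.9 permil

δ₀ = (0.0110639/0.0111800 − 1)×1000 = (0.989615 − 1)×1000 = -10.385 permil
α − 1 = ε/1000 = -0.0030
f^(α−1) = 0.22^(-0.0030) = 1.004553
δ_res = (-10.385 + 1000) × 1.004553 − 1000 = 994.121 − 1000 = -5.88 permil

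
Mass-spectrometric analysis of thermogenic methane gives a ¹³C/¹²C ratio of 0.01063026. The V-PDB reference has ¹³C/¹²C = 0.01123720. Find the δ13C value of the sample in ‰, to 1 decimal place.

-54.0‰

δ13C = (R_sample / R_standard − 1) × 1000
R_sample / R_standard = 0.01063026 / 0.01123720 = 0.945988
δ13C = (0.945988 − 1) × 1000 = -54.01‰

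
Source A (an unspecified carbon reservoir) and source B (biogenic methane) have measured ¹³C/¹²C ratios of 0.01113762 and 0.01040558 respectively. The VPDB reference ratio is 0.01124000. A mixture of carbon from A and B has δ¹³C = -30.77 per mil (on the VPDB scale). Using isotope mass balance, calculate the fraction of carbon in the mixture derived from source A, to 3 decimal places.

δ_A = (0.01113762/0.01124000 − 1)×1000 = (0.990891 − 1)×1000 = -9.109 per mil
δ_B = (0.01040558/0.01124000 − 1)×1000 = (0.925763 − 1)×1000 = -74.237 per mil
f_A = (δ_mix − δ_B)/(δ_A − δ_B) = (-30.77 − (-74.237))/(-9.109 − (-74.237))
f_A = 43.467 / 65.128 = 0.6674

0.667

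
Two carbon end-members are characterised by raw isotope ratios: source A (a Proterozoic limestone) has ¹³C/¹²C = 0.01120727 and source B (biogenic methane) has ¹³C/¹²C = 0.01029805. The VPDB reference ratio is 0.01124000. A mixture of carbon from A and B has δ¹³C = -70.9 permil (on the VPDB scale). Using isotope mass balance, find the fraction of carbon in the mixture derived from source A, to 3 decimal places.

0.160

δ_A = (0.01120727/0.01124000 − 1)×1000 = (0.997088 − 1)×1000 = -2.912 permil
δ_B = (0.01029805/0.01124000 − 1)×1000 = (0.916197 − 1)×1000 = -83.803 permil
f_A = (δ_mix − δ_B)/(δ_A − δ_B) = (-70.9 − (-83.803))/(-2.912 − (-83.803))
f_A = 12.903 / 80.891 = 0.1595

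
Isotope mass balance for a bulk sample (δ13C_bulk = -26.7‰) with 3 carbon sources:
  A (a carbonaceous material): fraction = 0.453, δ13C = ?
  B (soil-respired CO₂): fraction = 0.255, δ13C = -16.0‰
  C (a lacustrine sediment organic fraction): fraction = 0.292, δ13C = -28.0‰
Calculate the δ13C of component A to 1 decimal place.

Isotope mass balance: δ_bulk = Σ fᵢ·δᵢ.
-26.7 = 0.453×δ_A + 0.255×(-16.0) + 0.292×(-28.0)
0.453·δ_A = -26.7 − (-12.256) = -14.444
δ_A = -14.444 / 0.453 = -31.89‰

-31.9‰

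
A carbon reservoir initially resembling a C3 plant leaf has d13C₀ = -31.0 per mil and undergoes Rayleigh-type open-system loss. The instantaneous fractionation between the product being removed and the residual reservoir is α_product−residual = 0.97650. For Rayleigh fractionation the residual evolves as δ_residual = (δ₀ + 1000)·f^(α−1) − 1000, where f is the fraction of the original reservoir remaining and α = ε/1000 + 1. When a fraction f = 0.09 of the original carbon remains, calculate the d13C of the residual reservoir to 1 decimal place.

Rayleigh residual: δ_res = (δ₀ + 1000)·f^(α−1) − 1000
α − 1 = -0.02350
f^(α−1) = 0.09^(-0.02350) = 1.058218
δ_res = (-31.0 + 1000) × 1.058218 − 1000 = 1025.414 − 1000 = 25.41 per mil

25.4 per mil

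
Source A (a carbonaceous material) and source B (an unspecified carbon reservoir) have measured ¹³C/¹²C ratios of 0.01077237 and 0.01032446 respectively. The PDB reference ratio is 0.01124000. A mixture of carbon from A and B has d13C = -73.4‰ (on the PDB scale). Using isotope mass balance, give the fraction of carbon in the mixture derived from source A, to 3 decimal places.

0.202

δ_A = (0.01077237/0.01124000 − 1)×1000 = (0.958396 − 1)×1000 = -41.604‰
δ_B = (0.01032446/0.01124000 − 1)×1000 = (0.918546 − 1)×1000 = -81.454‰
f_A = (δ_mix − δ_B)/(δ_A − δ_B) = (-73.4 − (-81.454))/(-41.604 − (-81.454))
f_A = 8.054 / 39.850 = 0.2021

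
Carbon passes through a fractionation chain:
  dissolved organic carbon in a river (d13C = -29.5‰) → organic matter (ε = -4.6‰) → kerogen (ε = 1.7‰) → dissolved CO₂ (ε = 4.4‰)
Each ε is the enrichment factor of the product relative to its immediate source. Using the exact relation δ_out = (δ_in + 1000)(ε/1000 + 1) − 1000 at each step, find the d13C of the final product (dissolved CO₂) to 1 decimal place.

step 1: δ = (-29.50 + 1000)·(-4.6/1000 + 1) − 1000 = -33.96‰
step 2: δ = (-33.96 + 1000)·(1.7/1000 + 1) − 1000 = -32.32‰
step 3: δ = (-32.32 + 1000)·(4.4/1000 + 1) − 1000 = -28.06‰

-28.1‰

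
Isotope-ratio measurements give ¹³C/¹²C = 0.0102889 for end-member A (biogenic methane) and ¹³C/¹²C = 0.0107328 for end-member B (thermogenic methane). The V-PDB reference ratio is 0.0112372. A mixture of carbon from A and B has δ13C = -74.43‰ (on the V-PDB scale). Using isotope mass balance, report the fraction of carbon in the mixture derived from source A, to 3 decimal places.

δ_A = (0.0102889/0.0112372 − 1)×1000 = (0.915611 − 1)×1000 = -84.389‰
δ_B = (0.0107328/0.0112372 − 1)×1000 = (0.955113 − 1)×1000 = -44.887‰
f_A = (δ_mix − δ_B)/(δ_A − δ_B) = (-74.43 − (-44.887))/(-84.389 − (-44.887))
f_A = -29.543 / -39.503 = 0.7479

0.748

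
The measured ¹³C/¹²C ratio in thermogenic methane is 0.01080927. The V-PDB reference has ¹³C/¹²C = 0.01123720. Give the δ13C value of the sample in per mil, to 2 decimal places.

-38.08 per mil

δ13C = (R_sample / R_standard − 1) × 1000
R_sample / R_standard = 0.01080927 / 0.01123720 = 0.961918
δ13C = (0.961918 − 1) × 1000 = -38.082 per mil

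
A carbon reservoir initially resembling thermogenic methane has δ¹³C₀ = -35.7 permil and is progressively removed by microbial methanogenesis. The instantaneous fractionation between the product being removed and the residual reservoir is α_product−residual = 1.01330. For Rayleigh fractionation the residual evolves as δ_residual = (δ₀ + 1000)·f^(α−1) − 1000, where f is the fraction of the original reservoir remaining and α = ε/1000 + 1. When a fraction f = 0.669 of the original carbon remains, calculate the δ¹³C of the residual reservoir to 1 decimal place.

-40.8 permil

Rayleigh residual: δ_res = (δ₀ + 1000)·f^(α−1) − 1000
α − 1 = 0.01330
f^(α−1) = 0.669^(0.01330) = 0.994668
δ_res = (-35.7 + 1000) × 0.994668 − 1000 = 959.158 − 1000 = -40.84 permil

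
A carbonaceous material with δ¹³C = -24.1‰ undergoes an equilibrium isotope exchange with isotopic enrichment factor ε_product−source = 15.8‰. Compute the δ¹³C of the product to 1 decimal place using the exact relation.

-8.7‰

Exactly, δ_product = (δ_source + 1000)·(ε/1000 + 1) − 1000.
δ_product = (-24.1 + 1000) × (15.8/1000 + 1) − 1000
δ_product = -8.68‰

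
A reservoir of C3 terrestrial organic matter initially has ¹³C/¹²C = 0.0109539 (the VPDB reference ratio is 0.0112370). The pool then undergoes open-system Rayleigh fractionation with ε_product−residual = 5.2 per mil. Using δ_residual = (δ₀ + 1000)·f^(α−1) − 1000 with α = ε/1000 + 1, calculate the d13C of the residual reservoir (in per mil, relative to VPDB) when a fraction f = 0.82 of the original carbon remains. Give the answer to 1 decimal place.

δ₀ = (0.0109539/0.0112370 − 1)×1000 = (0.974806 − 1)×1000 = -25.194 per mil
α − 1 = ε/1000 = 0.0052
f^(α−1) = 0.82^(0.0052) = 0.998969
δ_res = (-25.194 + 1000) × 0.998969 − 1000 = 973.801 − 1000 = -26.20 per mil

-26.2 per mil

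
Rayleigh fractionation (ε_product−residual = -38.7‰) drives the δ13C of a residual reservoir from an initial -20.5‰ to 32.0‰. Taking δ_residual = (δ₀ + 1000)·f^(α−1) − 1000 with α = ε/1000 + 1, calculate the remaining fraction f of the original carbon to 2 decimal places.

α − 1 = ε/1000 = -0.0387
(δ_res + 1000)/(δ₀ + 1000) = (32.0 + 1000)/(-20.5 + 1000) = 1032.0/979.5 = 1.053599
f = 1.053599^(1/-0.0387) = exp(ln(1.053599)/-0.0387) = exp(0.05221/-0.0387)
f = exp(-1.3491) = 0.2595

0.26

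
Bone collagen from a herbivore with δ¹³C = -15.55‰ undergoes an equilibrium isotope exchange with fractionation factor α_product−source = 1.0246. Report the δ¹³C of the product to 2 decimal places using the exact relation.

8.67‰

δ_product = (δ_source + 1000)·α − 1000
δ_product = (-15.55 + 1000) × 1.0246 − 1000
δ_product = 1008.667 − 1000 = 8.667‰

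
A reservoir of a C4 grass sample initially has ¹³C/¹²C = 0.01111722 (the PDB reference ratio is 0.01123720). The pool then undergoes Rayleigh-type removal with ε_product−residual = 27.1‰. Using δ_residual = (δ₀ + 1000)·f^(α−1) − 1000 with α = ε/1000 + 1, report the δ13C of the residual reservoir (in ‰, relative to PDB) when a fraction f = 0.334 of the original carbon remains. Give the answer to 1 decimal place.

-39.6‰

δ₀ = (0.01111722/0.01123720 − 1)×1000 = (0.989323 − 1)×1000 = -10.677‰
α − 1 = ε/1000 = 0.0271
f^(α−1) = 0.334^(0.0271) = 0.970719
δ_res = (-10.677 + 1000) × 0.970719 − 1000 = 960.355 − 1000 = -39.65‰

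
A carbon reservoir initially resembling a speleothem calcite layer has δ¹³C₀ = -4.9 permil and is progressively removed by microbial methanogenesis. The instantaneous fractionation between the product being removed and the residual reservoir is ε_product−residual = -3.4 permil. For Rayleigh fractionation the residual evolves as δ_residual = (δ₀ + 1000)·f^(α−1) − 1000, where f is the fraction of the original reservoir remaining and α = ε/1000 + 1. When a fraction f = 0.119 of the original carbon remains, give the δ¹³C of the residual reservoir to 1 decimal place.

Rayleigh residual: δ_res = (δ₀ + 1000)·f^(α−1) − 1000
α = ε/1000 + 1 = 0.99660, so α − 1 = -0.00340
f^(α−1) = 0.119^(-0.00340) = 1.007264
δ_res = (-4.9 + 1000) × 1.007264 − 1000 = 1002.328 − 1000 = 2.33 permil

2.3 permil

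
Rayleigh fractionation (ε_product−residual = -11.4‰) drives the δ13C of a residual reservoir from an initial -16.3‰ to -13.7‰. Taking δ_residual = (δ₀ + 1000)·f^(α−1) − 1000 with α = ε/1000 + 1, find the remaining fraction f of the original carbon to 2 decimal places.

α − 1 = ε/1000 = -0.0114
(δ_res + 1000)/(δ₀ + 1000) = (-13.7 + 1000)/(-16.3 + 1000) = 986.3/983.7 = 1.002643
f = 1.002643^(1/-0.0114) = exp(ln(1.002643)/-0.0114) = exp(0.00264/-0.0114)
f = exp(-0.2315) = 0.7933

0.79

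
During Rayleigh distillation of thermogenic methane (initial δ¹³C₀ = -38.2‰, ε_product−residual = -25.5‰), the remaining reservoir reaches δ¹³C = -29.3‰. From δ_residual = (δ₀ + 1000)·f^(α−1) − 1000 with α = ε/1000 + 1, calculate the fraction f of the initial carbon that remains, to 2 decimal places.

α − 1 = ε/1000 = -0.0255
(δ_res + 1000)/(δ₀ + 1000) = (-29.3 + 1000)/(-38.2 + 1000) = 970.7/961.8 = 1.009253
f = 1.009253^(1/-0.0255) = exp(ln(1.009253)/-0.0255) = exp(0.00921/-0.0255)
f = exp(-0.3612) = 0.6968

0.70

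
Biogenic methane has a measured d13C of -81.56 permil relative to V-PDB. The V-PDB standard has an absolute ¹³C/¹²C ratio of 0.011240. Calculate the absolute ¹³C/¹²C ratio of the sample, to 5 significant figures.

R_sample = R_standard × (d13C/1000 + 1)
R_sample = 0.011240 × (-81.56/1000 + 1) = 0.011240 × 0.918440
R_sample = 0.0103233

0.010323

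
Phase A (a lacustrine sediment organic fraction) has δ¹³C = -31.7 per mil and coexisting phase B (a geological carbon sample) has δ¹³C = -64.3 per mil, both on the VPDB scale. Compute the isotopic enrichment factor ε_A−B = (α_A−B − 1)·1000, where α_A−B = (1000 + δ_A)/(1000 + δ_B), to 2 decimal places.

α_A−B = (1000 + -31.7) / (1000 + -64.3) = 968.3 / 935.7 = 1.034840
ε_A−B = (1.034840 − 1) × 1000 = 34.840 per mil
(The approximation ε ≈ δ_A − δ_B would give 32.6 per mil.)

34.84 per mil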